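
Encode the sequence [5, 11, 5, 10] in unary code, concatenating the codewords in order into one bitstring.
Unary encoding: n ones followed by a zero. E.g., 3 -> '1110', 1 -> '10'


Encode each number as n ones followed by a terminating 0:
  5 -> 111110 (6 bits)
  11 -> 111111111110 (12 bits)
  5 -> 111110 (6 bits)
  10 -> 11111111110 (11 bits)
Total length = 6 + 12 + 6 + 11 = 35 bits.

Unary([5, 11, 5, 10]) = 11111011111111111011111011111111110 (35 bits)


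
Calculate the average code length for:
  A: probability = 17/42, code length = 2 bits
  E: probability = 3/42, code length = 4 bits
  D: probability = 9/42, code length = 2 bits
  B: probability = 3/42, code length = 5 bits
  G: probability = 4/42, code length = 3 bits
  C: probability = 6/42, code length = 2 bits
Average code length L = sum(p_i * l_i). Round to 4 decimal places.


Weighted contributions p_i * l_i:
  A: (17/42) * 2 = 34/42
  E: (3/42) * 4 = 12/42
  D: (9/42) * 2 = 18/42
  B: (3/42) * 5 = 15/42
  G: (4/42) * 3 = 12/42
  C: (6/42) * 2 = 12/42
Sum = (34 + 12 + 18 + 15 + 12 + 12)/42 = 103/42

L = 103/42 = 2.4524 bits/symbol


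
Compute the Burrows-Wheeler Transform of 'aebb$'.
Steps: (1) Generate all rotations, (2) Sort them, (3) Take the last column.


Rotations (sorted):
  0: $aebb -> last char: b
  1: aebb$ -> last char: $
  2: b$aeb -> last char: b
  3: bb$ae -> last char: e
  4: ebb$a -> last char: a


BWT = b$bea


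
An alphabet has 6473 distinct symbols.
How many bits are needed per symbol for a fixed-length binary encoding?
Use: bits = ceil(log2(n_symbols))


log2(6473) = 12.6602
Bracket: 2^12 = 4096 < 6473 <= 2^13 = 8192
So ceil(log2(6473)) = 13

bits = ceil(log2(6473)) = ceil(12.6602) = 13 bits


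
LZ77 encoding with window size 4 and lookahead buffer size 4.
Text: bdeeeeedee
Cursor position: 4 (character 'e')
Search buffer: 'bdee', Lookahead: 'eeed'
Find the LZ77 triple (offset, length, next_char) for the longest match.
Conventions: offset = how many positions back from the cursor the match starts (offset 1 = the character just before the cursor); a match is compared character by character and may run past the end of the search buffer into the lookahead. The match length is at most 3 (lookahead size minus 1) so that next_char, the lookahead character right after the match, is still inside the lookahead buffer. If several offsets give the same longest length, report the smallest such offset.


Try each offset into the search buffer:
  offset=1 (pos 3, char 'e'): match length 3
  offset=2 (pos 2, char 'e'): match length 3
  offset=3 (pos 1, char 'd'): match length 0
  offset=4 (pos 0, char 'b'): match length 0
Longest match has length 3, found at offsets 1, 2; take the smallest, offset 1.
next_char = character at position 4 + 3 = 7 -> 'd'

Best match: offset=1, length=3 (matching 'eee' starting at position 3)
LZ77 triple: (1, 3, 'd')


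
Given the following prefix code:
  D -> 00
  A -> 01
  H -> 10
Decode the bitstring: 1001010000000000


Decoding step by step:
Bits 10 -> H
Bits 01 -> A
Bits 01 -> A
Bits 00 -> D
Bits 00 -> D
Bits 00 -> D
Bits 00 -> D
Bits 00 -> D


Decoded message: HAADDDDD


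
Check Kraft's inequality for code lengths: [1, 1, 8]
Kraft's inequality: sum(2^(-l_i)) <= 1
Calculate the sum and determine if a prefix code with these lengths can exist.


Sum = 2^(-1) + 2^(-1) + 2^(-8)
    = 0.5 + 0.5 + 0.00390625
    = 257/256 = 1.00390625
Since 1.00390625 > 1, Kraft's inequality is NOT satisfied.
A prefix code with these lengths CANNOT exist.

Kraft sum = 1.00390625. Not satisfied.


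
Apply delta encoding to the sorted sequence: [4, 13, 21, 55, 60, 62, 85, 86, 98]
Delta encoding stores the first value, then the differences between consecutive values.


First value: 4
Deltas:
  13 - 4 = 9
  21 - 13 = 8
  55 - 21 = 34
  60 - 55 = 5
  62 - 60 = 2
  85 - 62 = 23
  86 - 85 = 1
  98 - 86 = 12


Delta encoded: [4, 9, 8, 34, 5, 2, 23, 1, 12]


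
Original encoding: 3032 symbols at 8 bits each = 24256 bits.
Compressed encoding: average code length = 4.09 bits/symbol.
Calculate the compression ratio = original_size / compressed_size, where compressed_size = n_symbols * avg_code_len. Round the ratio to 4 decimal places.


original_size = n_symbols * orig_bits = 3032 * 8 = 24256 bits
compressed_size = n_symbols * avg_code_len = 3032 * 4.09 = 12400.88 bits
ratio = original_size / compressed_size = 24256 / 12400.88 = 1.956

Compression ratio = 1.956


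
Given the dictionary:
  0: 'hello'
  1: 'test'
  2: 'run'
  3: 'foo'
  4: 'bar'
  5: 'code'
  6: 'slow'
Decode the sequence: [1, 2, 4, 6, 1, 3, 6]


Look up each index in the dictionary:
  1 -> 'test'
  2 -> 'run'
  4 -> 'bar'
  6 -> 'slow'
  1 -> 'test'
  3 -> 'foo'
  6 -> 'slow'

Decoded: "test run bar slow test foo slow"


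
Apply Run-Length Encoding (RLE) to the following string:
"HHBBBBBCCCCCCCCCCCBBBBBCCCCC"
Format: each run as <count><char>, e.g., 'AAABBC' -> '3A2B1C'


Scanning runs left to right:
  i=0: run of 'H' x 2 -> '2H'
  i=2: run of 'B' x 5 -> '5B'
  i=7: run of 'C' x 11 -> '11C'
  i=18: run of 'B' x 5 -> '5B'
  i=23: run of 'C' x 5 -> '5C'

RLE = 2H5B11C5B5C


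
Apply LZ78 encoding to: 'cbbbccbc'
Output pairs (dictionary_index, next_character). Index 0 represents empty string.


LZ78 encoding steps:
Dictionary: {0: ''}
Step 1: w='' (idx 0), next='c' -> output (0, 'c'), add 'c' as idx 1
Step 2: w='' (idx 0), next='b' -> output (0, 'b'), add 'b' as idx 2
Step 3: w='b' (idx 2), next='b' -> output (2, 'b'), add 'bb' as idx 3
Step 4: w='c' (idx 1), next='c' -> output (1, 'c'), add 'cc' as idx 4
Step 5: w='b' (idx 2), next='c' -> output (2, 'c'), add 'bc' as idx 5


Encoded: [(0, 'c'), (0, 'b'), (2, 'b'), (1, 'c'), (2, 'c')]


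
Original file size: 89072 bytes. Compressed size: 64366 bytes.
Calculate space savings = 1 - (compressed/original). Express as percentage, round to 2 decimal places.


ratio = compressed/original = 64366/89072 = 0.722629
savings = 1 - ratio = 1 - 0.722629 = 0.277371
as a percentage: 0.277371 * 100 = 27.74%

Space savings = 1 - 64366/89072 = 27.74%


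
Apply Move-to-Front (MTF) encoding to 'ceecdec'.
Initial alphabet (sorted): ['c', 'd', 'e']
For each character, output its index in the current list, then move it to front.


MTF encoding:
'c': index 0 in ['c', 'd', 'e'] -> ['c', 'd', 'e']
'e': index 2 in ['c', 'd', 'e'] -> ['e', 'c', 'd']
'e': index 0 in ['e', 'c', 'd'] -> ['e', 'c', 'd']
'c': index 1 in ['e', 'c', 'd'] -> ['c', 'e', 'd']
'd': index 2 in ['c', 'e', 'd'] -> ['d', 'c', 'e']
'e': index 2 in ['d', 'c', 'e'] -> ['e', 'd', 'c']
'c': index 2 in ['e', 'd', 'c'] -> ['c', 'e', 'd']


Output: [0, 2, 0, 1, 2, 2, 2]


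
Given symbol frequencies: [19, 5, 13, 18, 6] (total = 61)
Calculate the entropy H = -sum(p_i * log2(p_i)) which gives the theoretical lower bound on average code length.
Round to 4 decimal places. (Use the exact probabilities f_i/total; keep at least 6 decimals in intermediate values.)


Per-symbol terms -p_i * log2(p_i) with p_i = f_i/61:
  p = 19/61 = 0.311475: log2(p) = -1.682810, -p*log2(p) = 0.524154
  p = 5/61 = 0.081967: log2(p) = -3.608809, -p*log2(p) = 0.295804
  p = 13/61 = 0.213115: log2(p) = -2.230298, -p*log2(p) = 0.475309
  p = 18/61 = 0.295082: log2(p) = -1.760812, -p*log2(p) = 0.519584
  p = 6/61 = 0.098361: log2(p) = -3.345775, -p*log2(p) = 0.329093
H = 0.524154 + 0.295804 + 0.475309 + 0.519584 + 0.329093 = 2.143944

H = 2.1439 bits/symbol


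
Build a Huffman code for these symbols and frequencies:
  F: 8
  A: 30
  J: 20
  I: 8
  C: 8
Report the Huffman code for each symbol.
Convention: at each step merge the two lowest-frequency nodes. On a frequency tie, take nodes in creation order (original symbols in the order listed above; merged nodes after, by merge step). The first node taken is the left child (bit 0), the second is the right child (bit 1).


Huffman tree construction:
Step 1: Merge F(8) + I(8) = 16
Step 2: Merge C(8) + (F+I)(16) = 24
Step 3: Merge J(20) + (C+(F+I))(24) = 44
Step 4: Merge A(30) + (J+(C+(F+I)))(44) = 74
Read each symbol's code off the tree from the root (left child = 0, right child = 1).

Codes:
  F: 1110 (length 4)
  A: 0 (length 1)
  J: 10 (length 2)
  I: 1111 (length 4)
  C: 110 (length 3)
Average code length: 158/74 = 2.1351 bits/symbol


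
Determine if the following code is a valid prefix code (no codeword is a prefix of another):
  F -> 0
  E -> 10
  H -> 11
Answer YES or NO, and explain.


Checking each pair (does one codeword prefix another?):
  F='0' vs E='10': no prefix
  F='0' vs H='11': no prefix
  E='10' vs F='0': no prefix
  E='10' vs H='11': no prefix
  H='11' vs F='0': no prefix
  H='11' vs E='10': no prefix
No violation found over all pairs.

YES -- this is a valid prefix code. No codeword is a prefix of any other codeword.


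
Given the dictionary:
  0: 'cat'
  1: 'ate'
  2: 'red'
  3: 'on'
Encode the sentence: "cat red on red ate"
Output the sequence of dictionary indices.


Look up each word in the dictionary:
  'cat' -> 0
  'red' -> 2
  'on' -> 3
  'red' -> 2
  'ate' -> 1

Encoded: [0, 2, 3, 2, 1]


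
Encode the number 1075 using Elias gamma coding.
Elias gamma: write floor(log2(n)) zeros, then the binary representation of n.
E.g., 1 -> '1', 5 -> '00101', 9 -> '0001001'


num_bits = floor(log2(1075)) + 1 = 11
leading_zeros = num_bits - 1 = 10
binary(1075) = 10000110011

Elias gamma(1075) = '0000000000' + '10000110011' = 000000000010000110011 (21 bits)


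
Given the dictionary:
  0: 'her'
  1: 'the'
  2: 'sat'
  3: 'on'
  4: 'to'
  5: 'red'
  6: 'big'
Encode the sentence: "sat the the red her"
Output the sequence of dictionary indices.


Look up each word in the dictionary:
  'sat' -> 2
  'the' -> 1
  'the' -> 1
  'red' -> 5
  'her' -> 0

Encoded: [2, 1, 1, 5, 0]


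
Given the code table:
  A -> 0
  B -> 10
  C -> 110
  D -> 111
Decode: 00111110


Decoding:
0 -> A
0 -> A
111 -> D
110 -> C


Result: AADC


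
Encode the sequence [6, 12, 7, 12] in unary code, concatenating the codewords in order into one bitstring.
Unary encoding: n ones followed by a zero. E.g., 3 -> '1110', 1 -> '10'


Encode each number as n ones followed by a terminating 0:
  6 -> 1111110 (7 bits)
  12 -> 1111111111110 (13 bits)
  7 -> 11111110 (8 bits)
  12 -> 1111111111110 (13 bits)
Total length = 7 + 13 + 8 + 13 = 41 bits.

Unary([6, 12, 7, 12]) = 11111101111111111110111111101111111111110 (41 bits)


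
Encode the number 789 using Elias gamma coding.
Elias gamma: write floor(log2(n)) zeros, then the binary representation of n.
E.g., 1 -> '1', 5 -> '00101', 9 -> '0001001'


num_bits = floor(log2(789)) + 1 = 10
leading_zeros = num_bits - 1 = 9
binary(789) = 1100010101

Elias gamma(789) = '000000000' + '1100010101' = 0000000001100010101 (19 bits)


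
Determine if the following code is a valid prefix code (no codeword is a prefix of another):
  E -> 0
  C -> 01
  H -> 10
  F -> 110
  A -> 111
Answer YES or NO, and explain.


Checking each pair (does one codeword prefix another?):
  E='0' vs C='01': prefix -- VIOLATION

NO -- this is NOT a valid prefix code. E (0) is a prefix of C (01).


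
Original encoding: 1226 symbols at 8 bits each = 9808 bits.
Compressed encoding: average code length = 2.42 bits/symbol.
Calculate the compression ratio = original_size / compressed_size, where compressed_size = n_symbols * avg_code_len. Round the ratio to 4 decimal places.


original_size = n_symbols * orig_bits = 1226 * 8 = 9808 bits
compressed_size = n_symbols * avg_code_len = 1226 * 2.42 = 2966.92 bits
ratio = original_size / compressed_size = 9808 / 2966.92 = 3.3058

Compression ratio = 3.3058


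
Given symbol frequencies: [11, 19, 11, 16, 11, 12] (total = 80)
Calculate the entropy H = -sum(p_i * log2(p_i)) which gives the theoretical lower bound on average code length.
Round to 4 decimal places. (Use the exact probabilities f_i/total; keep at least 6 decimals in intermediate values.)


Per-symbol terms -p_i * log2(p_i) with p_i = f_i/80:
  p = 11/80 = 0.137500: log2(p) = -2.862496, -p*log2(p) = 0.393593
  p = 19/80 = 0.237500: log2(p) = -2.074001, -p*log2(p) = 0.492575
  p = 11/80 = 0.137500: log2(p) = -2.862496, -p*log2(p) = 0.393593
  p = 16/80 = 0.200000: log2(p) = -2.321928, -p*log2(p) = 0.464386
  p = 11/80 = 0.137500: log2(p) = -2.862496, -p*log2(p) = 0.393593
  p = 12/80 = 0.150000: log2(p) = -2.736966, -p*log2(p) = 0.410545
H = 0.393593 + 0.492575 + 0.393593 + 0.464386 + 0.393593 + 0.410545 = 2.548285

H = 2.5483 bits/symbol


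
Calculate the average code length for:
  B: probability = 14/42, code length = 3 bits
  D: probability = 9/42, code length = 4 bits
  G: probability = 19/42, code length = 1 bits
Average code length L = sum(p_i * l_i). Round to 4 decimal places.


Weighted contributions p_i * l_i:
  B: (14/42) * 3 = 42/42
  D: (9/42) * 4 = 36/42
  G: (19/42) * 1 = 19/42
Sum = (42 + 36 + 19)/42 = 97/42

L = 97/42 = 2.3095 bits/symbol


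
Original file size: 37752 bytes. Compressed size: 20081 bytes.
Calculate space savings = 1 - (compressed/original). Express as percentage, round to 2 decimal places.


ratio = compressed/original = 20081/37752 = 0.531919
savings = 1 - ratio = 1 - 0.531919 = 0.468081
as a percentage: 0.468081 * 100 = 46.81%

Space savings = 1 - 20081/37752 = 46.81%


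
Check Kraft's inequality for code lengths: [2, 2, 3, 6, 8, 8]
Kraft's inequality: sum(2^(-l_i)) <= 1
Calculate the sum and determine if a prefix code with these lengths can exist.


Sum = 2^(-2) + 2^(-2) + 2^(-3) + 2^(-6) + 2^(-8) + 2^(-8)
    = 0.25 + 0.25 + 0.125 + 0.015625 + 0.00390625 + 0.00390625
    = 166/256 = 0.6484375
Since 0.6484375 <= 1, Kraft's inequality IS satisfied.
A prefix code with these lengths CAN exist.

Kraft sum = 0.6484375. Satisfied.


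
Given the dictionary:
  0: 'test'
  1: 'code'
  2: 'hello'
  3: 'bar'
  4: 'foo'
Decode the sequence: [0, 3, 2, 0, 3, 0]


Look up each index in the dictionary:
  0 -> 'test'
  3 -> 'bar'
  2 -> 'hello'
  0 -> 'test'
  3 -> 'bar'
  0 -> 'test'

Decoded: "test bar hello test bar test"


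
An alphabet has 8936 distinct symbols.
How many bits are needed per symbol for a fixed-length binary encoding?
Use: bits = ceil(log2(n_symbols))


log2(8936) = 13.1254
Bracket: 2^13 = 8192 < 8936 <= 2^14 = 16384
So ceil(log2(8936)) = 14

bits = ceil(log2(8936)) = ceil(13.1254) = 14 bits


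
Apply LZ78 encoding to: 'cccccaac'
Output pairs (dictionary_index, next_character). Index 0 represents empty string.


LZ78 encoding steps:
Dictionary: {0: ''}
Step 1: w='' (idx 0), next='c' -> output (0, 'c'), add 'c' as idx 1
Step 2: w='c' (idx 1), next='c' -> output (1, 'c'), add 'cc' as idx 2
Step 3: w='cc' (idx 2), next='a' -> output (2, 'a'), add 'cca' as idx 3
Step 4: w='' (idx 0), next='a' -> output (0, 'a'), add 'a' as idx 4
Step 5: w='c' (idx 1), end of input -> output (1, '')


Encoded: [(0, 'c'), (1, 'c'), (2, 'a'), (0, 'a'), (1, '')]


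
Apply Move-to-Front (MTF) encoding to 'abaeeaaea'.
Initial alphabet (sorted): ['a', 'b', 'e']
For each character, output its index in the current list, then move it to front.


MTF encoding:
'a': index 0 in ['a', 'b', 'e'] -> ['a', 'b', 'e']
'b': index 1 in ['a', 'b', 'e'] -> ['b', 'a', 'e']
'a': index 1 in ['b', 'a', 'e'] -> ['a', 'b', 'e']
'e': index 2 in ['a', 'b', 'e'] -> ['e', 'a', 'b']
'e': index 0 in ['e', 'a', 'b'] -> ['e', 'a', 'b']
'a': index 1 in ['e', 'a', 'b'] -> ['a', 'e', 'b']
'a': index 0 in ['a', 'e', 'b'] -> ['a', 'e', 'b']
'e': index 1 in ['a', 'e', 'b'] -> ['e', 'a', 'b']
'a': index 1 in ['e', 'a', 'b'] -> ['a', 'e', 'b']


Output: [0, 1, 1, 2, 0, 1, 0, 1, 1]


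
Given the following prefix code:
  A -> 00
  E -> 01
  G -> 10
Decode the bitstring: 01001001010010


Decoding step by step:
Bits 01 -> E
Bits 00 -> A
Bits 10 -> G
Bits 01 -> E
Bits 01 -> E
Bits 00 -> A
Bits 10 -> G


Decoded message: EAGEEAG


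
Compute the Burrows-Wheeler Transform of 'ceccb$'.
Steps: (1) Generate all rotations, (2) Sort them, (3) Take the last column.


Rotations (sorted):
  0: $ceccb -> last char: b
  1: b$cecc -> last char: c
  2: cb$cec -> last char: c
  3: ccb$ce -> last char: e
  4: ceccb$ -> last char: $
  5: eccb$c -> last char: c


BWT = bcce$c


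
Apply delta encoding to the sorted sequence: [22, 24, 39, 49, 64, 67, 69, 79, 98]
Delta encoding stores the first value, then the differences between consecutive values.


First value: 22
Deltas:
  24 - 22 = 2
  39 - 24 = 15
  49 - 39 = 10
  64 - 49 = 15
  67 - 64 = 3
  69 - 67 = 2
  79 - 69 = 10
  98 - 79 = 19


Delta encoded: [22, 2, 15, 10, 15, 3, 2, 10, 19]


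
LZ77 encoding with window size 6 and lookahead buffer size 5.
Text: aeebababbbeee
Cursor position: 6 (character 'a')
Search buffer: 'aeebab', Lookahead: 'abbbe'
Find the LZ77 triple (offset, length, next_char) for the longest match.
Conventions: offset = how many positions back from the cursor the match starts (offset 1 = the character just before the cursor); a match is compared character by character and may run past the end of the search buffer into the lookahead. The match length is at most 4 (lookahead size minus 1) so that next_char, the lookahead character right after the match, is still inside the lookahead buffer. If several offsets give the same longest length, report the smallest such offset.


Try each offset into the search buffer:
  offset=1 (pos 5, char 'b'): match length 0
  offset=2 (pos 4, char 'a'): match length 2
  offset=3 (pos 3, char 'b'): match length 0
  offset=4 (pos 2, char 'e'): match length 0
  offset=5 (pos 1, char 'e'): match length 0
  offset=6 (pos 0, char 'a'): match length 1
Longest match has length 2 at offset 2.
next_char = character at position 6 + 2 = 8 -> 'b'

Best match: offset=2, length=2 (matching 'ab' starting at position 4)
LZ77 triple: (2, 2, 'b')


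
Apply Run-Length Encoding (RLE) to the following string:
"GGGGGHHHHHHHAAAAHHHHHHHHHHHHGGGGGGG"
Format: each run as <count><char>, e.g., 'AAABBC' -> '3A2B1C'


Scanning runs left to right:
  i=0: run of 'G' x 5 -> '5G'
  i=5: run of 'H' x 7 -> '7H'
  i=12: run of 'A' x 4 -> '4A'
  i=16: run of 'H' x 12 -> '12H'
  i=28: run of 'G' x 7 -> '7G'

RLE = 5G7H4A12H7G


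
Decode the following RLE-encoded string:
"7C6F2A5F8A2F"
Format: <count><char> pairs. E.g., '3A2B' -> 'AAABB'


Expanding each <count><char> pair:
  7C -> 'CCCCCCC'
  6F -> 'FFFFFF'
  2A -> 'AA'
  5F -> 'FFFFF'
  8A -> 'AAAAAAAA'
  2F -> 'FF'

Decoded = CCCCCCCFFFFFFAAFFFFFAAAAAAAAFF


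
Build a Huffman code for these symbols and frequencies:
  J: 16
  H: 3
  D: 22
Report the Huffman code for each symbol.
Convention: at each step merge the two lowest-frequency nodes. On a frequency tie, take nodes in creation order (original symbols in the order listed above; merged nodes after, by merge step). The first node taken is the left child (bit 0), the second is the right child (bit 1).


Huffman tree construction:
Step 1: Merge H(3) + J(16) = 19
Step 2: Merge (H+J)(19) + D(22) = 41
Read each symbol's code off the tree from the root (left child = 0, right child = 1).

Codes:
  J: 01 (length 2)
  H: 00 (length 2)
  D: 1 (length 1)
Average code length: 60/41 = 1.4634 bits/symbol


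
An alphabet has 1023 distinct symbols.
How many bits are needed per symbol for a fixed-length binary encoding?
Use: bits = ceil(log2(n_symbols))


log2(1023) = 9.9986
Bracket: 2^9 = 512 < 1023 <= 2^10 = 1024
So ceil(log2(1023)) = 10

bits = ceil(log2(1023)) = ceil(9.9986) = 10 bits


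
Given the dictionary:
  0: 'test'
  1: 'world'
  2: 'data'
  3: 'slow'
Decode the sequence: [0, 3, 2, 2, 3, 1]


Look up each index in the dictionary:
  0 -> 'test'
  3 -> 'slow'
  2 -> 'data'
  2 -> 'data'
  3 -> 'slow'
  1 -> 'world'

Decoded: "test slow data data slow world"


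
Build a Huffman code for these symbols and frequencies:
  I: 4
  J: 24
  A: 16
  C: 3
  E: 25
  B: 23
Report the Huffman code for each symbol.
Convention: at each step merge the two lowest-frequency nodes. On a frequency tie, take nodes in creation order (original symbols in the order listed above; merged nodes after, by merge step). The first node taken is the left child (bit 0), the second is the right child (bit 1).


Huffman tree construction:
Step 1: Merge C(3) + I(4) = 7
Step 2: Merge (C+I)(7) + A(16) = 23
Step 3: Merge B(23) + ((C+I)+A)(23) = 46
Step 4: Merge J(24) + E(25) = 49
Step 5: Merge (B+((C+I)+A))(46) + (J+E)(49) = 95
Read each symbol's code off the tree from the root (left child = 0, right child = 1).

Codes:
  I: 0101 (length 4)
  J: 10 (length 2)
  A: 011 (length 3)
  C: 0100 (length 4)
  E: 11 (length 2)
  B: 00 (length 2)
Average code length: 220/95 = 2.3158 bits/symbol


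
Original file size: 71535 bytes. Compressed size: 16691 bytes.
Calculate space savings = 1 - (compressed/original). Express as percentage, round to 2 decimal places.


ratio = compressed/original = 16691/71535 = 0.233326
savings = 1 - ratio = 1 - 0.233326 = 0.766674
as a percentage: 0.766674 * 100 = 76.67%

Space savings = 1 - 16691/71535 = 76.67%


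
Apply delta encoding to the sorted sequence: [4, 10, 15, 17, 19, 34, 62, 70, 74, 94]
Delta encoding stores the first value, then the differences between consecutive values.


First value: 4
Deltas:
  10 - 4 = 6
  15 - 10 = 5
  17 - 15 = 2
  19 - 17 = 2
  34 - 19 = 15
  62 - 34 = 28
  70 - 62 = 8
  74 - 70 = 4
  94 - 74 = 20


Delta encoded: [4, 6, 5, 2, 2, 15, 28, 8, 4, 20]


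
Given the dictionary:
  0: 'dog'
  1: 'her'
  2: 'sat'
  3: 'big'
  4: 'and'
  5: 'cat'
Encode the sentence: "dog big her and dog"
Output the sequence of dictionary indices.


Look up each word in the dictionary:
  'dog' -> 0
  'big' -> 3
  'her' -> 1
  'and' -> 4
  'dog' -> 0

Encoded: [0, 3, 1, 4, 0]


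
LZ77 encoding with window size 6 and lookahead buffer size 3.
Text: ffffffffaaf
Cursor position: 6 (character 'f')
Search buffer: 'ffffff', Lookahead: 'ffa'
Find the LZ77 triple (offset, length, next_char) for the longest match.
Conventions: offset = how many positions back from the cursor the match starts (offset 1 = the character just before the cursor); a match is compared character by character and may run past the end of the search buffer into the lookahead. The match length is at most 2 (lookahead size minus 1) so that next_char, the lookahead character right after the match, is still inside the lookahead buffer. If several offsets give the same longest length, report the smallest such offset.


Try each offset into the search buffer:
  offset=1 (pos 5, char 'f'): match length 2
  offset=2 (pos 4, char 'f'): match length 2
  offset=3 (pos 3, char 'f'): match length 2
  offset=4 (pos 2, char 'f'): match length 2
  offset=5 (pos 1, char 'f'): match length 2
  offset=6 (pos 0, char 'f'): match length 2
Longest match has length 2, found at offsets 1, 2, 3, 4, 5, 6; take the smallest, offset 1.
next_char = character at position 6 + 2 = 8 -> 'a'

Best match: offset=1, length=2 (matching 'ff' starting at position 5)
LZ77 triple: (1, 2, 'a')


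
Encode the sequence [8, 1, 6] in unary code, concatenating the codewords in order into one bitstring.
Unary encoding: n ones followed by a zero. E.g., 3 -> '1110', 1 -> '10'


Encode each number as n ones followed by a terminating 0:
  8 -> 111111110 (9 bits)
  1 -> 10 (2 bits)
  6 -> 1111110 (7 bits)
Total length = 9 + 2 + 7 = 18 bits.

Unary([8, 1, 6]) = 111111110101111110 (18 bits)


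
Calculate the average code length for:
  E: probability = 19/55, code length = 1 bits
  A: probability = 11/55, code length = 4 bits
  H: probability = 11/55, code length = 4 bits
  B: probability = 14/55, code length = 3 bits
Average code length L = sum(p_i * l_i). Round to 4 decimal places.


Weighted contributions p_i * l_i:
  E: (19/55) * 1 = 19/55
  A: (11/55) * 4 = 44/55
  H: (11/55) * 4 = 44/55
  B: (14/55) * 3 = 42/55
Sum = (19 + 44 + 44 + 42)/55 = 149/55

L = 149/55 = 2.7091 bits/symbol


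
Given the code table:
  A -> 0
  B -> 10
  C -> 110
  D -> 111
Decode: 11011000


Decoding:
110 -> C
110 -> C
0 -> A
0 -> A


Result: CCAA


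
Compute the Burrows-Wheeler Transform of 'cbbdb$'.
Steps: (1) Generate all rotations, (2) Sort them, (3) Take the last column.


Rotations (sorted):
  0: $cbbdb -> last char: b
  1: b$cbbd -> last char: d
  2: bbdb$c -> last char: c
  3: bdb$cb -> last char: b
  4: cbbdb$ -> last char: $
  5: db$cbb -> last char: b


BWT = bdcb$b


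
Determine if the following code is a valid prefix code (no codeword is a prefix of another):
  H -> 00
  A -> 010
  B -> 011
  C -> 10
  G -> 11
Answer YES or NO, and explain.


Checking each pair (does one codeword prefix another?):
  H='00' vs A='010': no prefix
  H='00' vs B='011': no prefix
  H='00' vs C='10': no prefix
  H='00' vs G='11': no prefix
  A='010' vs H='00': no prefix
  A='010' vs B='011': no prefix
  A='010' vs C='10': no prefix
  A='010' vs G='11': no prefix
  B='011' vs H='00': no prefix
  B='011' vs A='010': no prefix
  B='011' vs C='10': no prefix
  B='011' vs G='11': no prefix
  C='10' vs H='00': no prefix
  C='10' vs A='010': no prefix
  C='10' vs B='011': no prefix
  C='10' vs G='11': no prefix
  G='11' vs H='00': no prefix
  G='11' vs A='010': no prefix
  G='11' vs B='011': no prefix
  G='11' vs C='10': no prefix
No violation found over all pairs.

YES -- this is a valid prefix code. No codeword is a prefix of any other codeword.


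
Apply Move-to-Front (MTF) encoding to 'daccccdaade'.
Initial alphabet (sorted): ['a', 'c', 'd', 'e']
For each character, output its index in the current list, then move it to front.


MTF encoding:
'd': index 2 in ['a', 'c', 'd', 'e'] -> ['d', 'a', 'c', 'e']
'a': index 1 in ['d', 'a', 'c', 'e'] -> ['a', 'd', 'c', 'e']
'c': index 2 in ['a', 'd', 'c', 'e'] -> ['c', 'a', 'd', 'e']
'c': index 0 in ['c', 'a', 'd', 'e'] -> ['c', 'a', 'd', 'e']
'c': index 0 in ['c', 'a', 'd', 'e'] -> ['c', 'a', 'd', 'e']
'c': index 0 in ['c', 'a', 'd', 'e'] -> ['c', 'a', 'd', 'e']
'd': index 2 in ['c', 'a', 'd', 'e'] -> ['d', 'c', 'a', 'e']
'a': index 2 in ['d', 'c', 'a', 'e'] -> ['a', 'd', 'c', 'e']
'a': index 0 in ['a', 'd', 'c', 'e'] -> ['a', 'd', 'c', 'e']
'd': index 1 in ['a', 'd', 'c', 'e'] -> ['d', 'a', 'c', 'e']
'e': index 3 in ['d', 'a', 'c', 'e'] -> ['e', 'd', 'a', 'c']


Output: [2, 1, 2, 0, 0, 0, 2, 2, 0, 1, 3]


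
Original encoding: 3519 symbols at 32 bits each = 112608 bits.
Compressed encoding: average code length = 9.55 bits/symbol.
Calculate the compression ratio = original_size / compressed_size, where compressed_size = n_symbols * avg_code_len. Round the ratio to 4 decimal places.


original_size = n_symbols * orig_bits = 3519 * 32 = 112608 bits
compressed_size = n_symbols * avg_code_len = 3519 * 9.55 = 33606.45 bits
ratio = original_size / compressed_size = 112608 / 33606.45 = 3.3508

Compression ratio = 3.3508


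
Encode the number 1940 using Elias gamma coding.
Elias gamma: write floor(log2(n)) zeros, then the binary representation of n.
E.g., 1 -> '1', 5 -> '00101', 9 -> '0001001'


num_bits = floor(log2(1940)) + 1 = 11
leading_zeros = num_bits - 1 = 10
binary(1940) = 11110010100

Elias gamma(1940) = '0000000000' + '11110010100' = 000000000011110010100 (21 bits)


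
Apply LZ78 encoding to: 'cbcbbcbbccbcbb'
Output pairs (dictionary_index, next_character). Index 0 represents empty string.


LZ78 encoding steps:
Dictionary: {0: ''}
Step 1: w='' (idx 0), next='c' -> output (0, 'c'), add 'c' as idx 1
Step 2: w='' (idx 0), next='b' -> output (0, 'b'), add 'b' as idx 2
Step 3: w='c' (idx 1), next='b' -> output (1, 'b'), add 'cb' as idx 3
Step 4: w='b' (idx 2), next='c' -> output (2, 'c'), add 'bc' as idx 4
Step 5: w='b' (idx 2), next='b' -> output (2, 'b'), add 'bb' as idx 5
Step 6: w='c' (idx 1), next='c' -> output (1, 'c'), add 'cc' as idx 6
Step 7: w='bc' (idx 4), next='b' -> output (4, 'b'), add 'bcb' as idx 7
Step 8: w='b' (idx 2), end of input -> output (2, '')


Encoded: [(0, 'c'), (0, 'b'), (1, 'b'), (2, 'c'), (2, 'b'), (1, 'c'), (4, 'b'), (2, '')]


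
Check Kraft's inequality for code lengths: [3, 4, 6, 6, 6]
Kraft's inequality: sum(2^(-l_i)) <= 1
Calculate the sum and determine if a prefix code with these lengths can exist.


Sum = 2^(-3) + 2^(-4) + 2^(-6) + 2^(-6) + 2^(-6)
    = 0.125 + 0.0625 + 0.015625 + 0.015625 + 0.015625
    = 15/64 = 0.234375
Since 0.234375 <= 1, Kraft's inequality IS satisfied.
A prefix code with these lengths CAN exist.

Kraft sum = 0.234375. Satisfied.


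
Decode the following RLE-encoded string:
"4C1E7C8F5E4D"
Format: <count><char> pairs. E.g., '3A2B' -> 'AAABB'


Expanding each <count><char> pair:
  4C -> 'CCCC'
  1E -> 'E'
  7C -> 'CCCCCCC'
  8F -> 'FFFFFFFF'
  5E -> 'EEEEE'
  4D -> 'DDDD'

Decoded = CCCCECCCCCCCFFFFFFFFEEEEEDDDD


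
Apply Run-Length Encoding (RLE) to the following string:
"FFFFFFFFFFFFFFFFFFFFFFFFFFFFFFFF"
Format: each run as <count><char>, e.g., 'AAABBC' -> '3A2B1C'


Scanning runs left to right:
  i=0: run of 'F' x 32 -> '32F'

RLE = 32F


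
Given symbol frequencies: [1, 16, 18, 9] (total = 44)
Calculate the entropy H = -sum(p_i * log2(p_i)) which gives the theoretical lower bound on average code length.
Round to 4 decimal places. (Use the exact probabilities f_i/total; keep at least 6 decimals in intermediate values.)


Per-symbol terms -p_i * log2(p_i) with p_i = f_i/44:
  p = 1/44 = 0.022727: log2(p) = -5.459432, -p*log2(p) = 0.124078
  p = 16/44 = 0.363636: log2(p) = -1.459432, -p*log2(p) = 0.530702
  p = 18/44 = 0.409091: log2(p) = -1.289507, -p*log2(p) = 0.527525
  p = 9/44 = 0.204545: log2(p) = -2.289507, -p*log2(p) = 0.468308
H = 0.124078 + 0.530702 + 0.527525 + 0.468308 = 1.650613

H = 1.6506 bits/symbol


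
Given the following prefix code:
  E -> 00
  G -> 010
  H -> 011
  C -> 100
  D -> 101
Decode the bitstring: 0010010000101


Decoding step by step:
Bits 00 -> E
Bits 100 -> C
Bits 100 -> C
Bits 00 -> E
Bits 101 -> D


Decoded message: ECCED


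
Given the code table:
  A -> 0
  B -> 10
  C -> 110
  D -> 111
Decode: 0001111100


Decoding:
0 -> A
0 -> A
0 -> A
111 -> D
110 -> C
0 -> A


Result: AAADCA


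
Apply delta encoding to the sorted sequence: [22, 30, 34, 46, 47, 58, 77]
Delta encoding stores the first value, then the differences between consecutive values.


First value: 22
Deltas:
  30 - 22 = 8
  34 - 30 = 4
  46 - 34 = 12
  47 - 46 = 1
  58 - 47 = 11
  77 - 58 = 19


Delta encoded: [22, 8, 4, 12, 1, 11, 19]


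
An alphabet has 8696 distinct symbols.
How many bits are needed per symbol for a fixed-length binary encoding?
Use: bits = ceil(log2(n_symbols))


log2(8696) = 13.0861
Bracket: 2^13 = 8192 < 8696 <= 2^14 = 16384
So ceil(log2(8696)) = 14

bits = ceil(log2(8696)) = ceil(13.0861) = 14 bits


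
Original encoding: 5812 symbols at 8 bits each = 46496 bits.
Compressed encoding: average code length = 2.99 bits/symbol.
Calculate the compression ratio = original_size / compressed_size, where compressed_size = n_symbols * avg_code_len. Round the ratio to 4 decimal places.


original_size = n_symbols * orig_bits = 5812 * 8 = 46496 bits
compressed_size = n_symbols * avg_code_len = 5812 * 2.99 = 17377.88 bits
ratio = original_size / compressed_size = 46496 / 17377.88 = 2.6756

Compression ratio = 2.6756


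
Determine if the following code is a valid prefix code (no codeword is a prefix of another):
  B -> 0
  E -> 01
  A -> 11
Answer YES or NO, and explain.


Checking each pair (does one codeword prefix another?):
  B='0' vs E='01': prefix -- VIOLATION

NO -- this is NOT a valid prefix code. B (0) is a prefix of E (01).


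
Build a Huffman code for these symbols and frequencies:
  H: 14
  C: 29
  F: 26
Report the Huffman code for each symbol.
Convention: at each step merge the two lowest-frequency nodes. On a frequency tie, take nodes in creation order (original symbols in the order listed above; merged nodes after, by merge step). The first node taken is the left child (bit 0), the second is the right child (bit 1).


Huffman tree construction:
Step 1: Merge H(14) + F(26) = 40
Step 2: Merge C(29) + (H+F)(40) = 69
Read each symbol's code off the tree from the root (left child = 0, right child = 1).

Codes:
  H: 10 (length 2)
  C: 0 (length 1)
  F: 11 (length 2)
Average code length: 109/69 = 1.5797 bits/symbol


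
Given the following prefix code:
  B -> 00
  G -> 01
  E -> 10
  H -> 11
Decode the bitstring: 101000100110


Decoding step by step:
Bits 10 -> E
Bits 10 -> E
Bits 00 -> B
Bits 10 -> E
Bits 01 -> G
Bits 10 -> E


Decoded message: EEBEGE


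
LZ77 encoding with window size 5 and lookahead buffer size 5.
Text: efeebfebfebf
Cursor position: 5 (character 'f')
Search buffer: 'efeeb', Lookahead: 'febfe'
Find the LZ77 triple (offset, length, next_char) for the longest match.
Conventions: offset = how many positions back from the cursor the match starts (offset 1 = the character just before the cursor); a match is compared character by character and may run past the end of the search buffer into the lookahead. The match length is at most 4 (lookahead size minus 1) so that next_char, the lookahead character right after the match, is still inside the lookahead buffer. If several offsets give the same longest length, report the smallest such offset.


Try each offset into the search buffer:
  offset=1 (pos 4, char 'b'): match length 0
  offset=2 (pos 3, char 'e'): match length 0
  offset=3 (pos 2, char 'e'): match length 0
  offset=4 (pos 1, char 'f'): match length 2
  offset=5 (pos 0, char 'e'): match length 0
Longest match has length 2 at offset 4.
next_char = character at position 5 + 2 = 7 -> 'b'

Best match: offset=4, length=2 (matching 'fe' starting at position 1)
LZ77 triple: (4, 2, 'b')


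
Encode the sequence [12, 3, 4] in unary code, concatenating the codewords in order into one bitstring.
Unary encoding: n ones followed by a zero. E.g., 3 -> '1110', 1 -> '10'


Encode each number as n ones followed by a terminating 0:
  12 -> 1111111111110 (13 bits)
  3 -> 1110 (4 bits)
  4 -> 11110 (5 bits)
Total length = 13 + 4 + 5 = 22 bits.

Unary([12, 3, 4]) = 1111111111110111011110 (22 bits)


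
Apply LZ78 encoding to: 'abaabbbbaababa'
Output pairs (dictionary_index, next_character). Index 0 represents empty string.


LZ78 encoding steps:
Dictionary: {0: ''}
Step 1: w='' (idx 0), next='a' -> output (0, 'a'), add 'a' as idx 1
Step 2: w='' (idx 0), next='b' -> output (0, 'b'), add 'b' as idx 2
Step 3: w='a' (idx 1), next='a' -> output (1, 'a'), add 'aa' as idx 3
Step 4: w='b' (idx 2), next='b' -> output (2, 'b'), add 'bb' as idx 4
Step 5: w='bb' (idx 4), next='a' -> output (4, 'a'), add 'bba' as idx 5
Step 6: w='a' (idx 1), next='b' -> output (1, 'b'), add 'ab' as idx 6
Step 7: w='ab' (idx 6), next='a' -> output (6, 'a'), add 'aba' as idx 7


Encoded: [(0, 'a'), (0, 'b'), (1, 'a'), (2, 'b'), (4, 'a'), (1, 'b'), (6, 'a')]


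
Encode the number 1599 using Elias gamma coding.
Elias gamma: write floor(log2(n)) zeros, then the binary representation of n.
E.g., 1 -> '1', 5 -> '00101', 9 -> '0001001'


num_bits = floor(log2(1599)) + 1 = 11
leading_zeros = num_bits - 1 = 10
binary(1599) = 11000111111

Elias gamma(1599) = '0000000000' + '11000111111' = 000000000011000111111 (21 bits)


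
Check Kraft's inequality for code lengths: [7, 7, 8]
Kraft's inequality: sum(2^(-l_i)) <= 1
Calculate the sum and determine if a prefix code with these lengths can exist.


Sum = 2^(-7) + 2^(-7) + 2^(-8)
    = 0.0078125 + 0.0078125 + 0.00390625
    = 5/256 = 0.01953125
Since 0.01953125 <= 1, Kraft's inequality IS satisfied.
A prefix code with these lengths CAN exist.

Kraft sum = 0.01953125. Satisfied.


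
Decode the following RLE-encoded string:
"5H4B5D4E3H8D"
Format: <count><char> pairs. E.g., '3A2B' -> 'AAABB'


Expanding each <count><char> pair:
  5H -> 'HHHHH'
  4B -> 'BBBB'
  5D -> 'DDDDD'
  4E -> 'EEEE'
  3H -> 'HHH'
  8D -> 'DDDDDDDD'

Decoded = HHHHHBBBBDDDDDEEEEHHHDDDDDDDD


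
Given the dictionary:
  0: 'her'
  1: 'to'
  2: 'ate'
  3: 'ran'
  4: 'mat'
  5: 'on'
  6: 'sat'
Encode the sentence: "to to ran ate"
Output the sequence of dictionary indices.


Look up each word in the dictionary:
  'to' -> 1
  'to' -> 1
  'ran' -> 3
  'ate' -> 2

Encoded: [1, 1, 3, 2]


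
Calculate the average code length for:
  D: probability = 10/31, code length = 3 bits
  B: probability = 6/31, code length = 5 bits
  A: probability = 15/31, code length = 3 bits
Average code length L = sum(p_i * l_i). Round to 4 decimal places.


Weighted contributions p_i * l_i:
  D: (10/31) * 3 = 30/31
  B: (6/31) * 5 = 30/31
  A: (15/31) * 3 = 45/31
Sum = (30 + 30 + 45)/31 = 105/31

L = 105/31 = 3.3871 bits/symbol


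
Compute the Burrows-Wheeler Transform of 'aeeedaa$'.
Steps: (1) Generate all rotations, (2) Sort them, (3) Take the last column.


Rotations (sorted):
  0: $aeeedaa -> last char: a
  1: a$aeeeda -> last char: a
  2: aa$aeeed -> last char: d
  3: aeeedaa$ -> last char: $
  4: daa$aeee -> last char: e
  5: edaa$aee -> last char: e
  6: eedaa$ae -> last char: e
  7: eeedaa$a -> last char: a


BWT = aad$eeea


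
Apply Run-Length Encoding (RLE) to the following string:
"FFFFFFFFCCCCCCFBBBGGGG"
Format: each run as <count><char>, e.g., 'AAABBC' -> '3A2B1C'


Scanning runs left to right:
  i=0: run of 'F' x 8 -> '8F'
  i=8: run of 'C' x 6 -> '6C'
  i=14: run of 'F' x 1 -> '1F'
  i=15: run of 'B' x 3 -> '3B'
  i=18: run of 'G' x 4 -> '4G'

RLE = 8F6C1F3B4G


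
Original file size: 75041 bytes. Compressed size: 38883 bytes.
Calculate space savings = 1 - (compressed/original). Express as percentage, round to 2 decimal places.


ratio = compressed/original = 38883/75041 = 0.518157
savings = 1 - ratio = 1 - 0.518157 = 0.481843
as a percentage: 0.481843 * 100 = 48.18%

Space savings = 1 - 38883/75041 = 48.18%


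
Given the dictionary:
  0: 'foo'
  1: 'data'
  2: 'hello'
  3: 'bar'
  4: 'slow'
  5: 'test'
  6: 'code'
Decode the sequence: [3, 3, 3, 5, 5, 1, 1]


Look up each index in the dictionary:
  3 -> 'bar'
  3 -> 'bar'
  3 -> 'bar'
  5 -> 'test'
  5 -> 'test'
  1 -> 'data'
  1 -> 'data'

Decoded: "bar bar bar test test data data"


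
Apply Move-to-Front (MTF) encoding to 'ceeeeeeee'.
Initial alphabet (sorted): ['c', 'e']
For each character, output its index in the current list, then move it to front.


MTF encoding:
'c': index 0 in ['c', 'e'] -> ['c', 'e']
'e': index 1 in ['c', 'e'] -> ['e', 'c']
'e': index 0 in ['e', 'c'] -> ['e', 'c']
'e': index 0 in ['e', 'c'] -> ['e', 'c']
'e': index 0 in ['e', 'c'] -> ['e', 'c']
'e': index 0 in ['e', 'c'] -> ['e', 'c']
'e': index 0 in ['e', 'c'] -> ['e', 'c']
'e': index 0 in ['e', 'c'] -> ['e', 'c']
'e': index 0 in ['e', 'c'] -> ['e', 'c']


Output: [0, 1, 0, 0, 0, 0, 0, 0, 0]


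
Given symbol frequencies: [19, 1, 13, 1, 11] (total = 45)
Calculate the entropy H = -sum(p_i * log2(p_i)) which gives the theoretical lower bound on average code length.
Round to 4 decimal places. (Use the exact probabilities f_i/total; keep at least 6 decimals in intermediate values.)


Per-symbol terms -p_i * log2(p_i) with p_i = f_i/45:
  p = 19/45 = 0.422222: log2(p) = -1.243926, -p*log2(p) = 0.525213
  p = 1/45 = 0.022222: log2(p) = -5.491853, -p*log2(p) = 0.122041
  p = 13/45 = 0.288889: log2(p) = -1.791413, -p*log2(p) = 0.517519
  p = 1/45 = 0.022222: log2(p) = -5.491853, -p*log2(p) = 0.122041
  p = 11/45 = 0.244444: log2(p) = -2.032421, -p*log2(p) = 0.496814
H = 0.525213 + 0.122041 + 0.517519 + 0.122041 + 0.496814 = 1.783628

H = 1.7836 bits/symbol


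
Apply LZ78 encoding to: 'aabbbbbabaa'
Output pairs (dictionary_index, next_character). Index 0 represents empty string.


LZ78 encoding steps:
Dictionary: {0: ''}
Step 1: w='' (idx 0), next='a' -> output (0, 'a'), add 'a' as idx 1
Step 2: w='a' (idx 1), next='b' -> output (1, 'b'), add 'ab' as idx 2
Step 3: w='' (idx 0), next='b' -> output (0, 'b'), add 'b' as idx 3
Step 4: w='b' (idx 3), next='b' -> output (3, 'b'), add 'bb' as idx 4
Step 5: w='b' (idx 3), next='a' -> output (3, 'a'), add 'ba' as idx 5
Step 6: w='ba' (idx 5), next='a' -> output (5, 'a'), add 'baa' as idx 6


Encoded: [(0, 'a'), (1, 'b'), (0, 'b'), (3, 'b'), (3, 'a'), (5, 'a')]


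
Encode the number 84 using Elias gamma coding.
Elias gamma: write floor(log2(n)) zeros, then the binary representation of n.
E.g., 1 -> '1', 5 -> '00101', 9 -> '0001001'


num_bits = floor(log2(84)) + 1 = 7
leading_zeros = num_bits - 1 = 6
binary(84) = 1010100

Elias gamma(84) = '000000' + '1010100' = 0000001010100 (13 bits)
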